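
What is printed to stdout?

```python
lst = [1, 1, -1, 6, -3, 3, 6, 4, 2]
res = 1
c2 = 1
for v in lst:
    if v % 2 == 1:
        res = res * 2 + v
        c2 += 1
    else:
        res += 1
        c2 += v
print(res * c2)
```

1344

v=1: odd, res = 1*2+1 = 3; c2=2
v=1: odd, res = 3*2+1 = 7; c2=3
v=-1: odd, res = 7*2+(-1) = 13; c2=4
v=6: not odd, res = 13+1 = 14; c2=10
v=-3: odd, res = 14*2+(-3) = 25; c2=11
v=3: odd, res = 25*2+3 = 53; c2=12
v=6: not odd, res = 53+1 = 54; c2=18
v=4: not odd, res = 54+1 = 55; c2=22
v=2: not odd, res = 55+1 = 56; c2=24
res*c2 = 56*24 = 1344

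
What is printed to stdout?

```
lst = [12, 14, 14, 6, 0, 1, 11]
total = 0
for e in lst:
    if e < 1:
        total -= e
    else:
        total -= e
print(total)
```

e=12: not <1, total = 0-12 = -12
e=14: not <1, total = (-12)-14 = -26
e=14: not <1, total = (-26)-14 = -40
e=6: not <1, total = (-40)-6 = -46
e=0: <1, total = (-46)-0 = -46
e=1: not <1, total = (-46)-1 = -47
e=11: not <1, total = (-47)-11 = -58

-58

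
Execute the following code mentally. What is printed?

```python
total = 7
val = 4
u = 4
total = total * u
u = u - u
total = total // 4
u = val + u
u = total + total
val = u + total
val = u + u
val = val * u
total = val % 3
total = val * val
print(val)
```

392

total = 7*4 = 28
u = 4-4 = 0
total = 28//4 = 7
u = 4+0 = 4
u = 7+7 = 14
val = 14+7 = 21
val = 14+14 = 28
val = 28*14 = 392
total = 392%3 = 2
total = 392*392 = 153664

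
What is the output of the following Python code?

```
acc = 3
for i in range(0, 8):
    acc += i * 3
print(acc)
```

i=0: acc = 3+0*3 = 3
i=1: acc = 3+1*3 = 6
i=2: acc = 6+2*3 = 12
i=3: acc = 12+3*3 = 21
i=4: acc = 21+4*3 = 33
i=5: acc = 33+5*3 = 48
i=6: acc = 48+6*3 = 66
i=7: acc = 66+7*3 = 87

87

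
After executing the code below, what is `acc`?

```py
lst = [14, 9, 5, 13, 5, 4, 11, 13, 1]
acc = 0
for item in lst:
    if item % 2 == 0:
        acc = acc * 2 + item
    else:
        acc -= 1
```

21

item=14: even, acc = 0*2+14 = 14
item=9: not even, acc = 14-1 = 13
item=5: not even, acc = 13-1 = 12
item=13: not even, acc = 12-1 = 11
item=5: not even, acc = 11-1 = 10
item=4: even, acc = 10*2+4 = 24
item=11: not even, acc = 24-1 = 23
item=13: not even, acc = 23-1 = 22
item=1: not even, acc = 22-1 = 21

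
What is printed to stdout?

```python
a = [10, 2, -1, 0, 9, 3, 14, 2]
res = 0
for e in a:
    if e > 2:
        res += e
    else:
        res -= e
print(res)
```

e=10: >2, res = 0+10 = 10
e=2: not >2, res = 10-2 = 8
e=-1: not >2, res = 8-(-1) = 9
e=0: not >2, res = 9-0 = 9
e=9: >2, res = 9+9 = 18
e=3: >2, res = 18+3 = 21
e=14: >2, res = 21+14 = 35
e=2: not >2, res = 35-2 = 33

33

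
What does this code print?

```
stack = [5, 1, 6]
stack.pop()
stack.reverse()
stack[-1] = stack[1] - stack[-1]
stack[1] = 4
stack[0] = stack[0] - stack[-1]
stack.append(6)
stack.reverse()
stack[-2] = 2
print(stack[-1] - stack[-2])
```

pop() removes 6 → [5, 1]
reverse → [1, 5]
stack[-1] = stack[1]-stack[-1] = 5-5 = 0 → [1, 0]
stack[1] = 4 → [1, 4]
stack[0] = stack[0]-stack[-1] = 1-4 = -3 → [-3, 4]
append 6 → [-3, 4, 6]
reverse → [6, 4, -3]
stack[-2] = 2 → [6, 2, -3]
stack[-1]-stack[-2] = (-3)-2 = -5

-5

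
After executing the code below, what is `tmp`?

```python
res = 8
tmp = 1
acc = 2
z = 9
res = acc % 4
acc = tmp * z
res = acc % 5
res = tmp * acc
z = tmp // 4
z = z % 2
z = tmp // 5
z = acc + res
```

1

res = 2%4 = 2
acc = 1*9 = 9
res = 9%5 = 4
res = 1*9 = 9
z = 1//4 = 0
z = 0%2 = 0
z = 1//5 = 0
z = 9+9 = 18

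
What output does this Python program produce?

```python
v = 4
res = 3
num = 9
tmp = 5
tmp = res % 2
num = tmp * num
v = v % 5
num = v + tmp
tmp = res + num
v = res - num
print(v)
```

-2

tmp = 3%2 = 1
num = 1*9 = 9
v = 4%5 = 4
num = 4+1 = 5
tmp = 3+5 = 8
v = 3-5 = -2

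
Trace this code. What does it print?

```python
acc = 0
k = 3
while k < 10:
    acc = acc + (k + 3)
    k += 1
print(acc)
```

k=3: acc = 0+6 = 6
k=4: acc = 6+7 = 13
k=5: acc = 13+8 = 21
k=6: acc = 21+9 = 30
k=7: acc = 30+10 = 40
k=8: acc = 40+11 = 51
k=9: acc = 51+12 = 63

63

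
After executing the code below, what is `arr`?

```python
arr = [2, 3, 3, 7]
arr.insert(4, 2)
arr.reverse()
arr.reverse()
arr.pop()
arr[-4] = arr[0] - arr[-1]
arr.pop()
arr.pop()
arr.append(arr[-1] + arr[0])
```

insert 2 at 4 → [2, 3, 3, 7, 2]
reverse → [2, 7, 3, 3, 2]
reverse → [2, 3, 3, 7, 2]
pop() removes 2 → [2, 3, 3, 7]
arr[-4] = arr[0]-arr[-1] = 2-7 = -5 → [-5, 3, 3, 7]
pop() removes 7 → [-5, 3, 3]
pop() removes 3 → [-5, 3]
append arr[-1]+arr[0] = 3+(-5) = -2 → [-5, 3, -2]

[-5, 3, -2]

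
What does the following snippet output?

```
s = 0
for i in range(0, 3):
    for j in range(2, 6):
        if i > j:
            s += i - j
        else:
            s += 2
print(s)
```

24

i=0,j=2: not 0>2, s = 0+2 = 2
i=0,j=3: not 0>3, s = 2+2 = 4
i=0,j=4: not 0>4, s = 4+2 = 6
i=0,j=5: not 0>5, s = 6+2 = 8
i=1,j=2: not 1>2, s = 8+2 = 10
i=1,j=3: not 1>3, s = 10+2 = 12
i=1,j=4: not 1>4, s = 12+2 = 14
i=1,j=5: not 1>5, s = 14+2 = 16
i=2,j=2: not 2>2, s = 16+2 = 18
i=2,j=3: not 2>3, s = 18+2 = 20
i=2,j=4: not 2>4, s = 20+2 = 22
i=2,j=5: not 2>5, s = 22+2 = 24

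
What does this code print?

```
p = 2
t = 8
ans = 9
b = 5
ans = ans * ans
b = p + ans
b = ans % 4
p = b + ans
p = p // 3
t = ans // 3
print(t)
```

ans = 9*9 = 81
b = 2+81 = 83
b = 81%4 = 1
p = 1+81 = 82
p = 82//3 = 27
t = 81//3 = 27

27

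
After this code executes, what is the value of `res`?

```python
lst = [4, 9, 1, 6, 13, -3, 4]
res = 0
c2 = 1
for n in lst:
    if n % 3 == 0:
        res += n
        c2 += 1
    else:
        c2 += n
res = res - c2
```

n=4: not %3==0; c2=5
n=9: %3==0, res = 0+9 = 9; c2=6
n=1: not %3==0; c2=7
n=6: %3==0, res = 9+6 = 15; c2=8
n=13: not %3==0; c2=21
n=-3: %3==0, res = 15+(-3) = 12; c2=22
n=4: not %3==0; c2=26
res-c2 = 12-26 = -14

-14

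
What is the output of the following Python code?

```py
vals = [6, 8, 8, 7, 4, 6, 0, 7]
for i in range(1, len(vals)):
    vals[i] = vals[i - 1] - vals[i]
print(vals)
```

i=1: vals[1] = 6-8 = -2 → [6, -2, 8, 7, 4, 6, 0, 7]
i=2: vals[2] = (-2)-8 = -10 → [6, -2, -10, 7, 4, 6, 0, 7]
i=3: vals[3] = (-10)-7 = -17 → [6, -2, -10, -17, 4, 6, 0, 7]
i=4: vals[4] = (-17)-4 = -21 → [6, -2, -10, -17, -21, 6, 0, 7]
i=5: vals[5] = (-21)-6 = -27 → [6, -2, -10, -17, -21, -27, 0, 7]
i=6: vals[6] = (-27)-0 = -27 → [6, -2, -10, -17, -21, -27, -27, 7]
i=7: vals[7] = (-27)-7 = -34 → [6, -2, -10, -17, -21, -27, -27, -34]

[6, -2, -10, -17, -21, -27, -27, -34]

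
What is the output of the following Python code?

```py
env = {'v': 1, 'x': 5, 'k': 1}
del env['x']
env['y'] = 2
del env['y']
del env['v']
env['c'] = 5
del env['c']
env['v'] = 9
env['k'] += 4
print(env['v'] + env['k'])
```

14

del 'x' → {'v': 1, 'k': 1}
env['y'] = 2 → {'v': 1, 'k': 1, 'y': 2}
del 'y' → {'v': 1, 'k': 1}
del 'v' → {'k': 1}
env['c'] = 5 → {'k': 1, 'c': 5}
del 'c' → {'k': 1}
env['v'] = 9 → {'k': 1, 'v': 9}
env['k'] = 1+4 = 5 → {'k': 5, 'v': 9}
env['v']+env['k'] = 9+5 = 14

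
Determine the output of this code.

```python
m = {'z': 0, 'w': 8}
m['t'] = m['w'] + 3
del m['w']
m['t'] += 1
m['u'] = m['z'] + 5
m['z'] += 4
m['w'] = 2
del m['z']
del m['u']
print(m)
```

{'t': 12, 'w': 2}

m['t'] = m['w']+3 = 11 → {'z': 0, 'w': 8, 't': 11}
del 'w' → {'z': 0, 't': 11}
m['t'] = 11+1 = 12 → {'z': 0, 't': 12}
m['u'] = m['z']+5 = 5 → {'z': 0, 't': 12, 'u': 5}
m['z'] = 0+4 = 4 → {'z': 4, 't': 12, 'u': 5}
m['w'] = 2 → {'z': 4, 't': 12, 'u': 5, 'w': 2}
del 'z' → {'t': 12, 'u': 5, 'w': 2}
del 'u' → {'t': 12, 'w': 2}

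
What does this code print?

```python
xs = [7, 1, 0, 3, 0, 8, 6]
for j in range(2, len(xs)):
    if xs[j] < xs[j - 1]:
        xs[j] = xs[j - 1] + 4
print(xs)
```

j=2: 0<1, xs[2] = 1+4 = 5 → [7, 1, 5, 3, 0, 8, 6]
j=3: 3<5, xs[3] = 5+4 = 9 → [7, 1, 5, 9, 0, 8, 6]
j=4: 0<9, xs[4] = 9+4 = 13 → [7, 1, 5, 9, 13, 8, 6]
j=5: 8<13, xs[5] = 13+4 = 17 → [7, 1, 5, 9, 13, 17, 6]
j=6: 6<17, xs[6] = 17+4 = 21 → [7, 1, 5, 9, 13, 17, 21]

[7, 1, 5, 9, 13, 17, 21]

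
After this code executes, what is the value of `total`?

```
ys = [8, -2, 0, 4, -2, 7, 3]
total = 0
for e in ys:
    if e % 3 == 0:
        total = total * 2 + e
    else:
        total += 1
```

e=8: not %3==0, total = 0+1 = 1
e=-2: not %3==0, total = 1+1 = 2
e=0: %3==0, total = 2*2+0 = 4
e=4: not %3==0, total = 4+1 = 5
e=-2: not %3==0, total = 5+1 = 6
e=7: not %3==0, total = 6+1 = 7
e=3: %3==0, total = 7*2+3 = 17

17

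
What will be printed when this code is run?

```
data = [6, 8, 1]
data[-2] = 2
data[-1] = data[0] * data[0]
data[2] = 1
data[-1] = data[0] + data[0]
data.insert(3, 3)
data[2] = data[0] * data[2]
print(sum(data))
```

data[-2] = 2 → [6, 2, 1]
data[-1] = data[0]*data[0] = 6*6 = 36 → [6, 2, 36]
data[2] = 1 → [6, 2, 1]
data[-1] = data[0]+data[0] = 6+6 = 12 → [6, 2, 12]
insert 3 at 3 → [6, 2, 12, 3]
data[2] = data[0]*data[2] = 6*12 = 72 → [6, 2, 72, 3]
sum = 83

83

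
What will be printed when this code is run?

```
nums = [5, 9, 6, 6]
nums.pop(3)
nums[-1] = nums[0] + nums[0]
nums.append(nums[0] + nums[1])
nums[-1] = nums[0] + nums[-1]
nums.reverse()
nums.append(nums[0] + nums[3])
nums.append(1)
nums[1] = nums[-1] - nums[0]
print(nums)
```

pop(3) removes 6 → [5, 9, 6]
nums[-1] = nums[0]+nums[0] = 5+5 = 10 → [5, 9, 10]
append nums[0]+nums[1] = 5+9 = 14 → [5, 9, 10, 14]
nums[-1] = nums[0]+nums[-1] = 5+14 = 19 → [5, 9, 10, 19]
reverse → [19, 10, 9, 5]
append nums[0]+nums[3] = 19+5 = 24 → [19, 10, 9, 5, 24]
append 1 → [19, 10, 9, 5, 24, 1]
nums[1] = nums[-1]-nums[0] = 1-19 = -18 → [19, -18, 9, 5, 24, 1]

[19, -18, 9, 5, 24, 1]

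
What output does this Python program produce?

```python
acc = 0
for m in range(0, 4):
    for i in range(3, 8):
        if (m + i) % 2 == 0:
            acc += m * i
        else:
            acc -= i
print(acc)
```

m=0,i=3: odd sum, acc = 0-3 = -3
m=0,i=4: even sum, acc = (-3)+0 = -3
m=0,i=5: odd sum, acc = (-3)-5 = -8
m=0,i=6: even sum, acc = (-8)+0 = -8
m=0,i=7: odd sum, acc = (-8)-7 = -15
m=1,i=3: even sum, acc = (-15)+3 = -12
m=1,i=4: odd sum, acc = (-12)-4 = -16
m=1,i=5: even sum, acc = (-16)+5 = -11
m=1,i=6: odd sum, acc = (-11)-6 = -17
m=1,i=7: even sum, acc = (-17)+7 = -10
m=2,i=3: odd sum, acc = (-10)-3 = -13
m=2,i=4: even sum, acc = (-13)+8 = -5
m=2,i=5: odd sum, acc = (-5)-5 = -10
m=2,i=6: even sum, acc = (-10)+12 = 2
m=2,i=7: odd sum, acc = 2-7 = -5
m=3,i=3: even sum, acc = (-5)+9 = 4
m=3,i=4: odd sum, acc = 4-4 = 0
m=3,i=5: even sum, acc = 0+15 = 15
m=3,i=6: odd sum, acc = 15-6 = 9
m=3,i=7: even sum, acc = 9+21 = 30

30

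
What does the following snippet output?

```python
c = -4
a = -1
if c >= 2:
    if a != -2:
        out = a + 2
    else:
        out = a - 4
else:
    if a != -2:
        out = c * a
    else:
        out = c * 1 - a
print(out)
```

4

c=-4, a=-1
c >= 2 is False; a != -2 is True
→ out = c * a = 4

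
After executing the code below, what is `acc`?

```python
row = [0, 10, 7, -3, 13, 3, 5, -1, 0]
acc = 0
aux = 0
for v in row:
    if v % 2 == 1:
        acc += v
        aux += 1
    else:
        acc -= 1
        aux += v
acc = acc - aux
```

v=0: not odd, acc = 0-1 = -1; aux=0
v=10: not odd, acc = (-1)-1 = -2; aux=10
v=7: odd, acc = (-2)+7 = 5; aux=11
v=-3: odd, acc = 5+(-3) = 2; aux=12
v=13: odd, acc = 2+13 = 15; aux=13
v=3: odd, acc = 15+3 = 18; aux=14
v=5: odd, acc = 18+5 = 23; aux=15
v=-1: odd, acc = 23+(-1) = 22; aux=16
v=0: not odd, acc = 22-1 = 21; aux=16
acc-aux = 21-16 = 5

5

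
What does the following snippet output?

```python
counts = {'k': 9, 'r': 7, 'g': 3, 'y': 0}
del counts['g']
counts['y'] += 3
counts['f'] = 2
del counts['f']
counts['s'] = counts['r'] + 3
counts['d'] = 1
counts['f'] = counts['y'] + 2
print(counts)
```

del 'g' → {'k': 9, 'r': 7, 'y': 0}
counts['y'] = 0+3 = 3 → {'k': 9, 'r': 7, 'y': 3}
counts['f'] = 2 → {'k': 9, 'r': 7, 'y': 3, 'f': 2}
del 'f' → {'k': 9, 'r': 7, 'y': 3}
counts['s'] = counts['r']+3 = 10 → {'k': 9, 'r': 7, 'y': 3, 's': 10}
counts['d'] = 1 → {'k': 9, 'r': 7, 'y': 3, 's': 10, 'd': 1}
counts['f'] = counts['y']+2 = 5 → {'k': 9, 'r': 7, 'y': 3, 's': 10, 'd': 1, 'f': 5}

{'k': 9, 'r': 7, 'y': 3, 's': 10, 'd': 1, 'f': 5}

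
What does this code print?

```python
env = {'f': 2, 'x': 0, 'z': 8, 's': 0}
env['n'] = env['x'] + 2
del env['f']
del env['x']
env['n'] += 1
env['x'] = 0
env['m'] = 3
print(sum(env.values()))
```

14

env['n'] = env['x']+2 = 2 → {'f': 2, 'x': 0, 'z': 8, 's': 0, 'n': 2}
del 'f' → {'x': 0, 'z': 8, 's': 0, 'n': 2}
del 'x' → {'z': 8, 's': 0, 'n': 2}
env['n'] = 2+1 = 3 → {'z': 8, 's': 0, 'n': 3}
env['x'] = 0 → {'z': 8, 's': 0, 'n': 3, 'x': 0}
env['m'] = 3 → {'z': 8, 's': 0, 'n': 3, 'x': 0, 'm': 3}
sum of values = 14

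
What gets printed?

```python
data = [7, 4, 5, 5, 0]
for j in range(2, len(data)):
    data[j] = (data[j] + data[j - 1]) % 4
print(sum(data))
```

j=2: data[2] = (5+4)%4 = 1 → [7, 4, 1, 5, 0]
j=3: data[3] = (5+1)%4 = 2 → [7, 4, 1, 2, 0]
j=4: data[4] = (0+2)%4 = 2 → [7, 4, 1, 2, 2]
sum = 16

16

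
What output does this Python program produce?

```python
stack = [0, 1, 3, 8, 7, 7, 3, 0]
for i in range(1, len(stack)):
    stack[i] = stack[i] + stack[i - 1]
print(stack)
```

[0, 1, 4, 12, 19, 26, 29, 29]

i=1: stack[1] = 1+0 = 1 → [0, 1, 3, 8, 7, 7, 3, 0]
i=2: stack[2] = 3+1 = 4 → [0, 1, 4, 8, 7, 7, 3, 0]
i=3: stack[3] = 8+4 = 12 → [0, 1, 4, 12, 7, 7, 3, 0]
i=4: stack[4] = 7+12 = 19 → [0, 1, 4, 12, 19, 7, 3, 0]
i=5: stack[5] = 7+19 = 26 → [0, 1, 4, 12, 19, 26, 3, 0]
i=6: stack[6] = 3+26 = 29 → [0, 1, 4, 12, 19, 26, 29, 0]
i=7: stack[7] = 0+29 = 29 → [0, 1, 4, 12, 19, 26, 29, 29]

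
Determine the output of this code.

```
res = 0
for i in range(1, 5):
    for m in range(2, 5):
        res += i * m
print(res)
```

90

i=1,m=2: res = 0+2 = 2
i=1,m=3: res = 2+3 = 5
i=1,m=4: res = 5+4 = 9
i=2,m=2: res = 9+4 = 13
i=2,m=3: res = 13+6 = 19
i=2,m=4: res = 19+8 = 27
i=3,m=2: res = 27+6 = 33
i=3,m=3: res = 33+9 = 42
i=3,m=4: res = 42+12 = 54
i=4,m=2: res = 54+8 = 62
i=4,m=3: res = 62+12 = 74
i=4,m=4: res = 74+16 = 90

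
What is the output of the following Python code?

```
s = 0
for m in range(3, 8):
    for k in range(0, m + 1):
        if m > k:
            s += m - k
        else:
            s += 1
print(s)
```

m=3,k=0: 3>0, s = 0+3 = 3
m=3,k=1: 3>1, s = 3+2 = 5
m=3,k=2: 3>2, s = 5+1 = 6
m=3,k=3: not 3>3, s = 6+1 = 7
m=4,k=0: 4>0, s = 7+4 = 11
m=4,k=1: 4>1, s = 11+3 = 14
m=4,k=2: 4>2, s = 14+2 = 16
m=4,k=3: 4>3, s = 16+1 = 17
m=4,k=4: not 4>4, s = 17+1 = 18
m=5,k=0: 5>0, s = 18+5 = 23
m=5,k=1: 5>1, s = 23+4 = 27
m=5,k=2: 5>2, s = 27+3 = 30
m=5,k=3: 5>3, s = 30+2 = 32
m=5,k=4: 5>4, s = 32+1 = 33
m=5,k=5: not 5>5, s = 33+1 = 34
m=6,k=0: 6>0, s = 34+6 = 40
m=6,k=1: 6>1, s = 40+5 = 45
m=6,k=2: 6>2, s = 45+4 = 49
m=6,k=3: 6>3, s = 49+3 = 52
m=6,k=4: 6>4, s = 52+2 = 54
m=6,k=5: 6>5, s = 54+1 = 55
m=6,k=6: not 6>6, s = 55+1 = 56
m=7,k=0: 7>0, s = 56+7 = 63
m=7,k=1: 7>1, s = 63+6 = 69
m=7,k=2: 7>2, s = 69+5 = 74
m=7,k=3: 7>3, s = 74+4 = 78
m=7,k=4: 7>4, s = 78+3 = 81
m=7,k=5: 7>5, s = 81+2 = 83
m=7,k=6: 7>6, s = 83+1 = 84
m=7,k=7: not 7>7, s = 84+1 = 85

85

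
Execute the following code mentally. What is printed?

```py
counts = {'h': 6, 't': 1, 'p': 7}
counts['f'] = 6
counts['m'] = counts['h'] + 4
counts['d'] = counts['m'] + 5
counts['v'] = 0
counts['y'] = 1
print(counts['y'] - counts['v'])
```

1

counts['f'] = 6 → {'h': 6, 't': 1, 'p': 7, 'f': 6}
counts['m'] = counts['h']+4 = 10 → {'h': 6, 't': 1, 'p': 7, 'f': 6, 'm': 10}
counts['d'] = counts['m']+5 = 15 → {'h': 6, 't': 1, 'p': 7, 'f': 6, 'm': 10, 'd': 15}
counts['v'] = 0 → {'h': 6, 't': 1, 'p': 7, 'f': 6, 'm': 10, 'd': 15, 'v': 0}
counts['y'] = 1 → {'h': 6, 't': 1, 'p': 7, 'f': 6, 'm': 10, 'd': 15, 'v': 0, 'y': 1}
counts['y']-counts['v'] = 1-0 = 1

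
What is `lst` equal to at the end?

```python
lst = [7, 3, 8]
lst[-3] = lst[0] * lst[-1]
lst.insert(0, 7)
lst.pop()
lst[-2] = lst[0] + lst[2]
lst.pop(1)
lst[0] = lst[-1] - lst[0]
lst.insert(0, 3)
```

[3, -4, 3]

lst[-3] = lst[0]*lst[-1] = 7*8 = 56 → [56, 3, 8]
insert 7 at 0 → [7, 56, 3, 8]
pop() removes 8 → [7, 56, 3]
lst[-2] = lst[0]+lst[2] = 7+3 = 10 → [7, 10, 3]
pop(1) removes 10 → [7, 3]
lst[0] = lst[-1]-lst[0] = 3-7 = -4 → [-4, 3]
insert 3 at 0 → [3, -4, 3]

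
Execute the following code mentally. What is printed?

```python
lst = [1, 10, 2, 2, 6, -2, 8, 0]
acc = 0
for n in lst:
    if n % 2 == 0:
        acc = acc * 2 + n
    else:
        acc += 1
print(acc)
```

n=1: not even, acc = 0+1 = 1
n=10: even, acc = 1*2+10 = 12
n=2: even, acc = 12*2+2 = 26
n=2: even, acc = 26*2+2 = 54
n=6: even, acc = 54*2+6 = 114
n=-2: even, acc = 114*2+(-2) = 226
n=8: even, acc = 226*2+8 = 460
n=0: even, acc = 460*2+0 = 920

920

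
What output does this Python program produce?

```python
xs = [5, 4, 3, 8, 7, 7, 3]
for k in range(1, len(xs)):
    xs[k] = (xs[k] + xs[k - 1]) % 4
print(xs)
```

k=1: xs[1] = (4+5)%4 = 1 → [5, 1, 3, 8, 7, 7, 3]
k=2: xs[2] = (3+1)%4 = 0 → [5, 1, 0, 8, 7, 7, 3]
k=3: xs[3] = (8+0)%4 = 0 → [5, 1, 0, 0, 7, 7, 3]
k=4: xs[4] = (7+0)%4 = 3 → [5, 1, 0, 0, 3, 7, 3]
k=5: xs[5] = (7+3)%4 = 2 → [5, 1, 0, 0, 3, 2, 3]
k=6: xs[6] = (3+2)%4 = 1 → [5, 1, 0, 0, 3, 2, 1]

[5, 1, 0, 0, 3, 2, 1]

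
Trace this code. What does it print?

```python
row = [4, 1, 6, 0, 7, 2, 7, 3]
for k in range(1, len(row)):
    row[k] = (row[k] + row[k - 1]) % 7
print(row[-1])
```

k=1: row[1] = (1+4)%7 = 5 → [4, 5, 6, 0, 7, 2, 7, 3]
k=2: row[2] = (6+5)%7 = 4 → [4, 5, 4, 0, 7, 2, 7, 3]
k=3: row[3] = (0+4)%7 = 4 → [4, 5, 4, 4, 7, 2, 7, 3]
k=4: row[4] = (7+4)%7 = 4 → [4, 5, 4, 4, 4, 2, 7, 3]
k=5: row[5] = (2+4)%7 = 6 → [4, 5, 4, 4, 4, 6, 7, 3]
k=6: row[6] = (7+6)%7 = 6 → [4, 5, 4, 4, 4, 6, 6, 3]
k=7: row[7] = (3+6)%7 = 2 → [4, 5, 4, 4, 4, 6, 6, 2]

2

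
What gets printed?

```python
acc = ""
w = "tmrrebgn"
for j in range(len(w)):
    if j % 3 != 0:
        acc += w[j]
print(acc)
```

j=0: skip
j=1: add 'm' → 'm'
j=2: add 'r' → 'mr'
j=3: skip
j=4: add 'e' → 'mre'
j=5: add 'b' → 'mreb'
j=6: skip
j=7: add 'n' → 'mrebn'

mrebn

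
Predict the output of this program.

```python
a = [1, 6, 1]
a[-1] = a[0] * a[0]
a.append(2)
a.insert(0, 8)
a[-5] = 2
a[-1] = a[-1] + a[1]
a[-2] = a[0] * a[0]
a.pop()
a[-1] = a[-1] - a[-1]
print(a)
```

[2, 1, 6, 0]

a[-1] = a[0]*a[0] = 1*1 = 1 → [1, 6, 1]
append 2 → [1, 6, 1, 2]
insert 8 at 0 → [8, 1, 6, 1, 2]
a[-5] = 2 → [2, 1, 6, 1, 2]
a[-1] = a[-1]+a[1] = 2+1 = 3 → [2, 1, 6, 1, 3]
a[-2] = a[0]*a[0] = 2*2 = 4 → [2, 1, 6, 4, 3]
pop() removes 3 → [2, 1, 6, 4]
a[-1] = a[-1]-a[-1] = 4-4 = 0 → [2, 1, 6, 0]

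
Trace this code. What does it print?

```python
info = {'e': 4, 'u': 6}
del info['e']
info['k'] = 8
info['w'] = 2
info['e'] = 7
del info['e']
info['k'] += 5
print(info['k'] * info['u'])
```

del 'e' → {'u': 6}
info['k'] = 8 → {'u': 6, 'k': 8}
info['w'] = 2 → {'u': 6, 'k': 8, 'w': 2}
info['e'] = 7 → {'u': 6, 'k': 8, 'w': 2, 'e': 7}
del 'e' → {'u': 6, 'k': 8, 'w': 2}
info['k'] = 8+5 = 13 → {'u': 6, 'k': 13, 'w': 2}
info['k']*info['u'] = 13*6 = 78

78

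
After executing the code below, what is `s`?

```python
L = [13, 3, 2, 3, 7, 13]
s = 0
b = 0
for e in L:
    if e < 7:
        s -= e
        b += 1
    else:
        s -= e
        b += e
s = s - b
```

-77

e=13: not <7, s = 0-13 = -13; b=13
e=3: <7, s = (-13)-3 = -16; b=14
e=2: <7, s = (-16)-2 = -18; b=15
e=3: <7, s = (-18)-3 = -21; b=16
e=7: not <7, s = (-21)-7 = -28; b=23
e=13: not <7, s = (-28)-13 = -41; b=36
s-b = (-41)-36 = -77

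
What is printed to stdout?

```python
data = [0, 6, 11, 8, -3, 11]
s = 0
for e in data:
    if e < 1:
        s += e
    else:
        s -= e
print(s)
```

-39

e=0: <1, s = 0+0 = 0
e=6: not <1, s = 0-6 = -6
e=11: not <1, s = (-6)-11 = -17
e=8: not <1, s = (-17)-8 = -25
e=-3: <1, s = (-25)+(-3) = -28
e=11: not <1, s = (-28)-11 = -39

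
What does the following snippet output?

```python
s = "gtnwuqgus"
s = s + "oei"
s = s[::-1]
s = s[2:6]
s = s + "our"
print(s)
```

osugour

+ 'oei' → 'gtnwuqgusoei'
reverse → 'ieosugquwntg'
slice [2:6] → 'osug'
+ 'our' → 'osugour'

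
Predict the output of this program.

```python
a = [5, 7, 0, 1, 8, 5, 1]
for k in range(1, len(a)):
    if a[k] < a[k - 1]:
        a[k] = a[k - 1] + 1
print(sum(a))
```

k=1: 7>=5, unchanged → [5, 7, 0, 1, 8, 5, 1]
k=2: 0<7, a[2] = 7+1 = 8 → [5, 7, 8, 1, 8, 5, 1]
k=3: 1<8, a[3] = 8+1 = 9 → [5, 7, 8, 9, 8, 5, 1]
k=4: 8<9, a[4] = 9+1 = 10 → [5, 7, 8, 9, 10, 5, 1]
k=5: 5<10, a[5] = 10+1 = 11 → [5, 7, 8, 9, 10, 11, 1]
k=6: 1<11, a[6] = 11+1 = 12 → [5, 7, 8, 9, 10, 11, 12]
sum = 62

62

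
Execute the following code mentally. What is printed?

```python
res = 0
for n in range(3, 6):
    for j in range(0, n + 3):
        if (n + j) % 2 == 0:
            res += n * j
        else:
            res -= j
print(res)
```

n=3,j=0: odd sum, res = 0-0 = 0
n=3,j=1: even sum, res = 0+3 = 3
n=3,j=2: odd sum, res = 3-2 = 1
n=3,j=3: even sum, res = 1+9 = 10
n=3,j=4: odd sum, res = 10-4 = 6
n=3,j=5: even sum, res = 6+15 = 21
n=4,j=0: even sum, res = 21+0 = 21
n=4,j=1: odd sum, res = 21-1 = 20
n=4,j=2: even sum, res = 20+8 = 28
n=4,j=3: odd sum, res = 28-3 = 25
n=4,j=4: even sum, res = 25+16 = 41
n=4,j=5: odd sum, res = 41-5 = 36
n=4,j=6: even sum, res = 36+24 = 60
n=5,j=0: odd sum, res = 60-0 = 60
n=5,j=1: even sum, res = 60+5 = 65
n=5,j=2: odd sum, res = 65-2 = 63
n=5,j=3: even sum, res = 63+15 = 78
n=5,j=4: odd sum, res = 78-4 = 74
n=5,j=5: even sum, res = 74+25 = 99
n=5,j=6: odd sum, res = 99-6 = 93
n=5,j=7: even sum, res = 93+35 = 128

128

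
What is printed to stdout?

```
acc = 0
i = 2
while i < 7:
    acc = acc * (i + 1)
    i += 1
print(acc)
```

i=2: acc = 0*3 = 0
i=3: acc = 0*4 = 0
i=4: acc = 0*5 = 0
i=5: acc = 0*6 = 0
i=6: acc = 0*7 = 0

0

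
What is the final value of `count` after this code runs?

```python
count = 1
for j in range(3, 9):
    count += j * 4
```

133

j=3: count = 1+3*4 = 13
j=4: count = 13+4*4 = 29
j=5: count = 29+5*4 = 49
j=6: count = 49+6*4 = 73
j=7: count = 73+7*4 = 101
j=8: count = 101+8*4 = 133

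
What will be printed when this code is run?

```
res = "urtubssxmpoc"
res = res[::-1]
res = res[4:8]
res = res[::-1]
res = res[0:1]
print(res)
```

reverse → 'copmxssbutru'
slice [4:8] → 'xssb'
reverse → 'bssx'
slice [0:1] → 'b'

b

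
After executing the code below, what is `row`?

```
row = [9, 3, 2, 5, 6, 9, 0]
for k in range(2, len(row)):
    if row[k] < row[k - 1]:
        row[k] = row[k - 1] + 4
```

[9, 3, 7, 11, 15, 19, 23]

k=2: 2<3, row[2] = 3+4 = 7 → [9, 3, 7, 5, 6, 9, 0]
k=3: 5<7, row[3] = 7+4 = 11 → [9, 3, 7, 11, 6, 9, 0]
k=4: 6<11, row[4] = 11+4 = 15 → [9, 3, 7, 11, 15, 9, 0]
k=5: 9<15, row[5] = 15+4 = 19 → [9, 3, 7, 11, 15, 19, 0]
k=6: 0<19, row[6] = 19+4 = 23 → [9, 3, 7, 11, 15, 19, 23]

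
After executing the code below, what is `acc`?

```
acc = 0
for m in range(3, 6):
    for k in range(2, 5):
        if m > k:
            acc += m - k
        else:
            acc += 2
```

m=3,k=2: 3>2, acc = 0+1 = 1
m=3,k=3: not 3>3, acc = 1+2 = 3
m=3,k=4: not 3>4, acc = 3+2 = 5
m=4,k=2: 4>2, acc = 5+2 = 7
m=4,k=3: 4>3, acc = 7+1 = 8
m=4,k=4: not 4>4, acc = 8+2 = 10
m=5,k=2: 5>2, acc = 10+3 = 13
m=5,k=3: 5>3, acc = 13+2 = 15
m=5,k=4: 5>4, acc = 15+1 = 16

16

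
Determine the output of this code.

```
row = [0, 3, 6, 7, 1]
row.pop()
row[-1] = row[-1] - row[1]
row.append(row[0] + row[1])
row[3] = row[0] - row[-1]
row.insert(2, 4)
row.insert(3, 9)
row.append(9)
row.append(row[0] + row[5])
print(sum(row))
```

28

pop() removes 1 → [0, 3, 6, 7]
row[-1] = row[-1]-row[1] = 7-3 = 4 → [0, 3, 6, 4]
append row[0]+row[1] = 0+3 = 3 → [0, 3, 6, 4, 3]
row[3] = row[0]-row[-1] = 0-3 = -3 → [0, 3, 6, -3, 3]
insert 4 at 2 → [0, 3, 4, 6, -3, 3]
insert 9 at 3 → [0, 3, 4, 9, 6, -3, 3]
append 9 → [0, 3, 4, 9, 6, -3, 3, 9]
append row[0]+row[5] = 0+(-3) = -3 → [0, 3, 4, 9, 6, -3, 3, 9, -3]
sum = 28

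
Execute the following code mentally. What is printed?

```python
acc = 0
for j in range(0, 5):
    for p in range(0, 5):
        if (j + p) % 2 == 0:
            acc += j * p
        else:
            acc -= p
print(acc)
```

28

j=0,p=0: even sum, acc = 0+0 = 0
j=0,p=1: odd sum, acc = 0-1 = -1
j=0,p=2: even sum, acc = (-1)+0 = -1
j=0,p=3: odd sum, acc = (-1)-3 = -4
j=0,p=4: even sum, acc = (-4)+0 = -4
j=1,p=0: odd sum, acc = (-4)-0 = -4
j=1,p=1: even sum, acc = (-4)+1 = -3
j=1,p=2: odd sum, acc = (-3)-2 = -5
j=1,p=3: even sum, acc = (-5)+3 = -2
j=1,p=4: odd sum, acc = (-2)-4 = -6
j=2,p=0: even sum, acc = (-6)+0 = -6
j=2,p=1: odd sum, acc = (-6)-1 = -7
j=2,p=2: even sum, acc = (-7)+4 = -3
j=2,p=3: odd sum, acc = (-3)-3 = -6
j=2,p=4: even sum, acc = (-6)+8 = 2
j=3,p=0: odd sum, acc = 2-0 = 2
j=3,p=1: even sum, acc = 2+3 = 5
j=3,p=2: odd sum, acc = 5-2 = 3
j=3,p=3: even sum, acc = 3+9 = 12
j=3,p=4: odd sum, acc = 12-4 = 8
j=4,p=0: even sum, acc = 8+0 = 8
j=4,p=1: odd sum, acc = 8-1 = 7
j=4,p=2: even sum, acc = 7+8 = 15
j=4,p=3: odd sum, acc = 15-3 = 12
j=4,p=4: even sum, acc = 12+16 = 28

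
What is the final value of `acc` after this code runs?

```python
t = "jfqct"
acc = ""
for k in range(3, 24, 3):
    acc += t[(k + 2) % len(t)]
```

k=3: add t[0]='j' → 'j'
k=6: add t[3]='c' → 'jc'
k=9: add t[1]='f' → 'jcf'
k=12: add t[4]='t' → 'jcft'
k=15: add t[2]='q' → 'jcftq'
k=18: add t[0]='j' → 'jcftqj'
k=21: add t[3]='c' → 'jcftqjc'

'jcftqjc'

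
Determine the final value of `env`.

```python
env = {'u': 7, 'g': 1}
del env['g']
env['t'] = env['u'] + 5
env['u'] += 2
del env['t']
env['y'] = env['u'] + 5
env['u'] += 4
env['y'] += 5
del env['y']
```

del 'g' → {'u': 7}
env['t'] = env['u']+5 = 12 → {'u': 7, 't': 12}
env['u'] = 7+2 = 9 → {'u': 9, 't': 12}
del 't' → {'u': 9}
env['y'] = env['u']+5 = 14 → {'u': 9, 'y': 14}
env['u'] = 9+4 = 13 → {'u': 13, 'y': 14}
env['y'] = 14+5 = 19 → {'u': 13, 'y': 19}
del 'y' → {'u': 13}

{'u': 13}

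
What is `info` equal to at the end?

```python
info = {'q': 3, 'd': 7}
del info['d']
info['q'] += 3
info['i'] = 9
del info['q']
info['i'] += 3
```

del 'd' → {'q': 3}
info['q'] = 3+3 = 6 → {'q': 6}
info['i'] = 9 → {'q': 6, 'i': 9}
del 'q' → {'i': 9}
info['i'] = 9+3 = 12 → {'i': 12}

{'i': 12}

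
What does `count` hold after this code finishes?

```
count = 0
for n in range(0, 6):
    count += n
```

n=0: count = 0+0 = 0
n=1: count = 0+1 = 1
n=2: count = 1+2 = 3
n=3: count = 3+3 = 6
n=4: count = 6+4 = 10
n=5: count = 10+5 = 15

15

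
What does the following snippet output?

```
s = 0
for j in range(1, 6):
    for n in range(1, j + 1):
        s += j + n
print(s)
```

j=1,n=1: s = 0+2 = 2
j=2,n=1: s = 2+3 = 5
j=2,n=2: s = 5+4 = 9
j=3,n=1: s = 9+4 = 13
j=3,n=2: s = 13+5 = 18
j=3,n=3: s = 18+6 = 24
j=4,n=1: s = 24+5 = 29
j=4,n=2: s = 29+6 = 35
j=4,n=3: s = 35+7 = 42
j=4,n=4: s = 42+8 = 50
j=5,n=1: s = 50+6 = 56
j=5,n=2: s = 56+7 = 63
j=5,n=3: s = 63+8 = 71
j=5,n=4: s = 71+9 = 80
j=5,n=5: s = 80+10 = 90

90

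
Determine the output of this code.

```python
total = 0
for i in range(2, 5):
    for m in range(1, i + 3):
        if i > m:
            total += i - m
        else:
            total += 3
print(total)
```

37

i=2,m=1: 2>1, total = 0+1 = 1
i=2,m=2: not 2>2, total = 1+3 = 4
i=2,m=3: not 2>3, total = 4+3 = 7
i=2,m=4: not 2>4, total = 7+3 = 10
i=3,m=1: 3>1, total = 10+2 = 12
i=3,m=2: 3>2, total = 12+1 = 13
i=3,m=3: not 3>3, total = 13+3 = 16
i=3,m=4: not 3>4, total = 16+3 = 19
i=3,m=5: not 3>5, total = 19+3 = 22
i=4,m=1: 4>1, total = 22+3 = 25
i=4,m=2: 4>2, total = 25+2 = 27
i=4,m=3: 4>3, total = 27+1 = 28
i=4,m=4: not 4>4, total = 28+3 = 31
i=4,m=5: not 4>5, total = 31+3 = 34
i=4,m=6: not 4>6, total = 34+3 = 37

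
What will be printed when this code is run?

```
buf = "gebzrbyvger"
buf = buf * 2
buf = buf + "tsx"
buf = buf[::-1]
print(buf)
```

xstregvybrzbegregvybrzbeg

repeat ×2 → 'gebzrbyvgergebzrbyvger'
+ 'tsx' → 'gebzrbyvgergebzrbyvgertsx'
reverse → 'xstregvybrzbegregvybrzbeg'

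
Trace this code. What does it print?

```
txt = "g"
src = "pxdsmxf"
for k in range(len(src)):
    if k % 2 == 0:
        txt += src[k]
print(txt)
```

k=0: add 'p' → 'gp'
k=1: skip
k=2: add 'd' → 'gpd'
k=3: skip
k=4: add 'm' → 'gpdm'
k=5: skip
k=6: add 'f' → 'gpdmf'

gpdmf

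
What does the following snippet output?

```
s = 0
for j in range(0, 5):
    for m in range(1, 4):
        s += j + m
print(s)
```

j=0,m=1: s = 0+1 = 1
j=0,m=2: s = 1+2 = 3
j=0,m=3: s = 3+3 = 6
j=1,m=1: s = 6+2 = 8
j=1,m=2: s = 8+3 = 11
j=1,m=3: s = 11+4 = 15
j=2,m=1: s = 15+3 = 18
j=2,m=2: s = 18+4 = 22
j=2,m=3: s = 22+5 = 27
j=3,m=1: s = 27+4 = 31
j=3,m=2: s = 31+5 = 36
j=3,m=3: s = 36+6 = 42
j=4,m=1: s = 42+5 = 47
j=4,m=2: s = 47+6 = 53
j=4,m=3: s = 53+7 = 60

60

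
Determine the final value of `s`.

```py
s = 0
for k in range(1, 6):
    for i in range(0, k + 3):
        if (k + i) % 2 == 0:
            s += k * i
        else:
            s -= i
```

138

k=1,i=0: odd sum, s = 0-0 = 0
k=1,i=1: even sum, s = 0+1 = 1
k=1,i=2: odd sum, s = 1-2 = -1
k=1,i=3: even sum, s = (-1)+3 = 2
k=2,i=0: even sum, s = 2+0 = 2
k=2,i=1: odd sum, s = 2-1 = 1
k=2,i=2: even sum, s = 1+4 = 5
k=2,i=3: odd sum, s = 5-3 = 2
k=2,i=4: even sum, s = 2+8 = 10
k=3,i=0: odd sum, s = 10-0 = 10
k=3,i=1: even sum, s = 10+3 = 13
k=3,i=2: odd sum, s = 13-2 = 11
k=3,i=3: even sum, s = 11+9 = 20
k=3,i=4: odd sum, s = 20-4 = 16
k=3,i=5: even sum, s = 16+15 = 31
k=4,i=0: even sum, s = 31+0 = 31
k=4,i=1: odd sum, s = 31-1 = 30
k=4,i=2: even sum, s = 30+8 = 38
k=4,i=3: odd sum, s = 38-3 = 35
k=4,i=4: even sum, s = 35+16 = 51
k=4,i=5: odd sum, s = 51-5 = 46
k=4,i=6: even sum, s = 46+24 = 70
k=5,i=0: odd sum, s = 70-0 = 70
k=5,i=1: even sum, s = 70+5 = 75
k=5,i=2: odd sum, s = 75-2 = 73
k=5,i=3: even sum, s = 73+15 = 88
k=5,i=4: odd sum, s = 88-4 = 84
k=5,i=5: even sum, s = 84+25 = 109
k=5,i=6: odd sum, s = 109-6 = 103
k=5,i=7: even sum, s = 103+35 = 138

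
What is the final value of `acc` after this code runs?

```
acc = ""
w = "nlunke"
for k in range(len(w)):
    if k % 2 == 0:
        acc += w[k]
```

k=0: add 'n' → 'n'
k=1: skip
k=2: add 'u' → 'nu'
k=3: skip
k=4: add 'k' → 'nuk'
k=5: skip

'nuk'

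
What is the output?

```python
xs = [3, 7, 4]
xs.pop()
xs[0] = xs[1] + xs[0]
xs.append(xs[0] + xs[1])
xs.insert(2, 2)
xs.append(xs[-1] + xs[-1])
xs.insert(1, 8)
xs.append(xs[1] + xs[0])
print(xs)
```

pop() removes 4 → [3, 7]
xs[0] = xs[1]+xs[0] = 7+3 = 10 → [10, 7]
append xs[0]+xs[1] = 10+7 = 17 → [10, 7, 17]
insert 2 at 2 → [10, 7, 2, 17]
append xs[-1]+xs[-1] = 17+17 = 34 → [10, 7, 2, 17, 34]
insert 8 at 1 → [10, 8, 7, 2, 17, 34]
append xs[1]+xs[0] = 8+10 = 18 → [10, 8, 7, 2, 17, 34, 18]

[10, 8, 7, 2, 17, 34, 18]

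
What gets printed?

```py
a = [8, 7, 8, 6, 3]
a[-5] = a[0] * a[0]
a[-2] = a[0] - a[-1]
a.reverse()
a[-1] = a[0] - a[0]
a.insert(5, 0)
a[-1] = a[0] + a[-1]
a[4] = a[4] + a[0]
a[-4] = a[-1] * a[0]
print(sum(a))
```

86

a[-5] = a[0]*a[0] = 8*8 = 64 → [64, 7, 8, 6, 3]
a[-2] = a[0]-a[-1] = 64-3 = 61 → [64, 7, 8, 61, 3]
reverse → [3, 61, 8, 7, 64]
a[-1] = a[0]-a[0] = 3-3 = 0 → [3, 61, 8, 7, 0]
insert 0 at 5 → [3, 61, 8, 7, 0, 0]
a[-1] = a[0]+a[-1] = 3+0 = 3 → [3, 61, 8, 7, 0, 3]
a[4] = a[4]+a[0] = 0+3 = 3 → [3, 61, 8, 7, 3, 3]
a[-4] = a[-1]*a[0] = 3*3 = 9 → [3, 61, 9, 7, 3, 3]
sum = 86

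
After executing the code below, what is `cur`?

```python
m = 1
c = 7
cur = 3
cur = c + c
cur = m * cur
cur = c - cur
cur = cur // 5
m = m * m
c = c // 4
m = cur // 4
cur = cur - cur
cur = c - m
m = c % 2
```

2

cur = 7+7 = 14
cur = 1*14 = 14
cur = 7-14 = -7
cur = (-7)//5 = -2
m = 1*1 = 1
c = 7//4 = 1
m = (-2)//4 = -1
cur = (-2)-(-2) = 0
cur = 1-(-1) = 2
m = 1%2 = 1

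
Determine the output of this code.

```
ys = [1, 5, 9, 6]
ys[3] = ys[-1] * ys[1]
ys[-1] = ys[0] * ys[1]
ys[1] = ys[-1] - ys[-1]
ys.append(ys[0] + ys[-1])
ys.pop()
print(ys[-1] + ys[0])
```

ys[3] = ys[-1]*ys[1] = 6*5 = 30 → [1, 5, 9, 30]
ys[-1] = ys[0]*ys[1] = 1*5 = 5 → [1, 5, 9, 5]
ys[1] = ys[-1]-ys[-1] = 5-5 = 0 → [1, 0, 9, 5]
append ys[0]+ys[-1] = 1+5 = 6 → [1, 0, 9, 5, 6]
pop() removes 6 → [1, 0, 9, 5]
ys[-1]+ys[0] = 5+1 = 6

6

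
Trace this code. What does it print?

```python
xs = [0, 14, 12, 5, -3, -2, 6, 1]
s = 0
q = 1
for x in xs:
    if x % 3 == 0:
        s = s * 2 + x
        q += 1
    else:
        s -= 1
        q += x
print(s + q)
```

56

x=0: %3==0, s = 0*2+0 = 0; q=2
x=14: not %3==0, s = 0-1 = -1; q=16
x=12: %3==0, s = (-1)*2+12 = 10; q=17
x=5: not %3==0, s = 10-1 = 9; q=22
x=-3: %3==0, s = 9*2+(-3) = 15; q=23
x=-2: not %3==0, s = 15-1 = 14; q=21
x=6: %3==0, s = 14*2+6 = 34; q=22
x=1: not %3==0, s = 34-1 = 33; q=23
s+q = 33+23 = 56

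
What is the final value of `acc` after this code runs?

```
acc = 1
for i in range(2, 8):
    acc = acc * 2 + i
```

247

i=2: acc = 1*2+2 = 4
i=3: acc = 4*2+3 = 11
i=4: acc = 11*2+4 = 26
i=5: acc = 26*2+5 = 57
i=6: acc = 57*2+6 = 120
i=7: acc = 120*2+7 = 247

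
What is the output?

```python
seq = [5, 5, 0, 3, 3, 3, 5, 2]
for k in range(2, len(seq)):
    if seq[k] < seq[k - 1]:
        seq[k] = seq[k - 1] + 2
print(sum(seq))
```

82

k=2: 0<5, seq[2] = 5+2 = 7 → [5, 5, 7, 3, 3, 3, 5, 2]
k=3: 3<7, seq[3] = 7+2 = 9 → [5, 5, 7, 9, 3, 3, 5, 2]
k=4: 3<9, seq[4] = 9+2 = 11 → [5, 5, 7, 9, 11, 3, 5, 2]
k=5: 3<11, seq[5] = 11+2 = 13 → [5, 5, 7, 9, 11, 13, 5, 2]
k=6: 5<13, seq[6] = 13+2 = 15 → [5, 5, 7, 9, 11, 13, 15, 2]
k=7: 2<15, seq[7] = 15+2 = 17 → [5, 5, 7, 9, 11, 13, 15, 17]
sum = 82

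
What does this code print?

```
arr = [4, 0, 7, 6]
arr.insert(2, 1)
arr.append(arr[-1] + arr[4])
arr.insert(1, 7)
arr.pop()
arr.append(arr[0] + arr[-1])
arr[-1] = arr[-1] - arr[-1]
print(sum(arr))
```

insert 1 at 2 → [4, 0, 1, 7, 6]
append arr[-1]+arr[4] = 6+6 = 12 → [4, 0, 1, 7, 6, 12]
insert 7 at 1 → [4, 7, 0, 1, 7, 6, 12]
pop() removes 12 → [4, 7, 0, 1, 7, 6]
append arr[0]+arr[-1] = 4+6 = 10 → [4, 7, 0, 1, 7, 6, 10]
arr[-1] = arr[-1]-arr[-1] = 10-10 = 0 → [4, 7, 0, 1, 7, 6, 0]
sum = 25

25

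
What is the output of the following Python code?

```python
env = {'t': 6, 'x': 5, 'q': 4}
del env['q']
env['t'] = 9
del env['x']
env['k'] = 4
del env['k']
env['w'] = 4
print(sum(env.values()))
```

del 'q' → {'t': 6, 'x': 5}
env['t'] = 9 → {'t': 9, 'x': 5}
del 'x' → {'t': 9}
env['k'] = 4 → {'t': 9, 'k': 4}
del 'k' → {'t': 9}
env['w'] = 4 → {'t': 9, 'w': 4}
sum of values = 13

13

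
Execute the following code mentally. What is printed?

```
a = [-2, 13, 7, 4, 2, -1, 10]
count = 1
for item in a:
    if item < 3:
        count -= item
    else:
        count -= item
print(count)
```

item=-2: <3, count = 1-(-2) = 3
item=13: not <3, count = 3-13 = -10
item=7: not <3, count = (-10)-7 = -17
item=4: not <3, count = (-17)-4 = -21
item=2: <3, count = (-21)-2 = -23
item=-1: <3, count = (-23)-(-1) = -22
item=10: not <3, count = (-22)-10 = -32

-32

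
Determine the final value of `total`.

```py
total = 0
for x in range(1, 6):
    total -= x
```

-15

x=1: total = 0-1 = -1
x=2: total = (-1)-2 = -3
x=3: total = (-3)-3 = -6
x=4: total = (-6)-4 = -10
x=5: total = (-10)-5 = -15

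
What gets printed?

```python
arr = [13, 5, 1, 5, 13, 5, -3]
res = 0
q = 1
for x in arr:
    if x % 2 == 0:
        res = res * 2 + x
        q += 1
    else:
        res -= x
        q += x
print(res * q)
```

-1560

x=13: not even, res = 0-13 = -13; q=14
x=5: not even, res = (-13)-5 = -18; q=19
x=1: not even, res = (-18)-1 = -19; q=20
x=5: not even, res = (-19)-5 = -24; q=25
x=13: not even, res = (-24)-13 = -37; q=38
x=5: not even, res = (-37)-5 = -42; q=43
x=-3: not even, res = (-42)-(-3) = -39; q=40
res*q = (-39)*40 = -1560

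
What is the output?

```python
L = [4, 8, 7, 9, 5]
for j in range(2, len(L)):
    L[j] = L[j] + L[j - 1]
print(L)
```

[4, 8, 15, 24, 29]

j=2: L[2] = 7+8 = 15 → [4, 8, 15, 9, 5]
j=3: L[3] = 9+15 = 24 → [4, 8, 15, 24, 5]
j=4: L[4] = 5+24 = 29 → [4, 8, 15, 24, 29]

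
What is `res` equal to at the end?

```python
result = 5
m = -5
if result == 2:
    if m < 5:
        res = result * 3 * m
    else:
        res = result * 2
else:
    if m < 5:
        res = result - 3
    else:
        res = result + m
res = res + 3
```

result=5, m=-5
result == 2 is False; m < 5 is True
→ res = result - 3 = 2
res = 2+3 = 5

5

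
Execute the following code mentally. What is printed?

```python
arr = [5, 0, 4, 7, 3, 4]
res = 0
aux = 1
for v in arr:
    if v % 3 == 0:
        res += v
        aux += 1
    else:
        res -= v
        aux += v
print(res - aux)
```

-40

v=5: not %3==0, res = 0-5 = -5; aux=6
v=0: %3==0, res = (-5)+0 = -5; aux=7
v=4: not %3==0, res = (-5)-4 = -9; aux=11
v=7: not %3==0, res = (-9)-7 = -16; aux=18
v=3: %3==0, res = (-16)+3 = -13; aux=19
v=4: not %3==0, res = (-13)-4 = -17; aux=23
res-aux = (-17)-23 = -40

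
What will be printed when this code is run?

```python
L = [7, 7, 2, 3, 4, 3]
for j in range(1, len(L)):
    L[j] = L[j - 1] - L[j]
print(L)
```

[7, 0, -2, -5, -9, -12]

j=1: L[1] = 7-7 = 0 → [7, 0, 2, 3, 4, 3]
j=2: L[2] = 0-2 = -2 → [7, 0, -2, 3, 4, 3]
j=3: L[3] = (-2)-3 = -5 → [7, 0, -2, -5, 4, 3]
j=4: L[4] = (-5)-4 = -9 → [7, 0, -2, -5, -9, 3]
j=5: L[5] = (-9)-3 = -12 → [7, 0, -2, -5, -9, -12]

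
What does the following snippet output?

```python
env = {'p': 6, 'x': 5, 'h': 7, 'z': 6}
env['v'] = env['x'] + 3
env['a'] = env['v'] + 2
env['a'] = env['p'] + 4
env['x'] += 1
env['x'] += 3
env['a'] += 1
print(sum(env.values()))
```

47

env['v'] = env['x']+3 = 8 → {'p': 6, 'x': 5, 'h': 7, 'z': 6, 'v': 8}
env['a'] = env['v']+2 = 10 → {'p': 6, 'x': 5, 'h': 7, 'z': 6, 'v': 8, 'a': 10}
env['a'] = env['p']+4 = 10 → {'p': 6, 'x': 5, 'h': 7, 'z': 6, 'v': 8, 'a': 10}
env['x'] = 5+1 = 6 → {'p': 6, 'x': 6, 'h': 7, 'z': 6, 'v': 8, 'a': 10}
env['x'] = 6+3 = 9 → {'p': 6, 'x': 9, 'h': 7, 'z': 6, 'v': 8, 'a': 10}
env['a'] = 10+1 = 11 → {'p': 6, 'x': 9, 'h': 7, 'z': 6, 'v': 8, 'a': 11}
sum of values = 47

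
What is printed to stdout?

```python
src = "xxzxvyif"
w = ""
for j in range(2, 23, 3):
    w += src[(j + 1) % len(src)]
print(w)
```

xixvfzy

j=2: add src[3]='x' → 'x'
j=5: add src[6]='i' → 'xi'
j=8: add src[1]='x' → 'xix'
j=11: add src[4]='v' → 'xixv'
j=14: add src[7]='f' → 'xixvf'
j=17: add src[2]='z' → 'xixvfz'
j=20: add src[5]='y' → 'xixvfzy'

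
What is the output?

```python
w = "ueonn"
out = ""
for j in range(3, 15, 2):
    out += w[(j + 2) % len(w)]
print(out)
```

j=3: add w[0]='u' → 'u'
j=5: add w[2]='o' → 'uo'
j=7: add w[4]='n' → 'uon'
j=9: add w[1]='e' → 'uone'
j=11: add w[3]='n' → 'uonen'
j=13: add w[0]='u' → 'uonenu'

uonenu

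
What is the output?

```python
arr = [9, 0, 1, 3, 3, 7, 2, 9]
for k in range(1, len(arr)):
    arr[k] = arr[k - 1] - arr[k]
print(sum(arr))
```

k=1: arr[1] = 9-0 = 9 → [9, 9, 1, 3, 3, 7, 2, 9]
k=2: arr[2] = 9-1 = 8 → [9, 9, 8, 3, 3, 7, 2, 9]
k=3: arr[3] = 8-3 = 5 → [9, 9, 8, 5, 3, 7, 2, 9]
k=4: arr[4] = 5-3 = 2 → [9, 9, 8, 5, 2, 7, 2, 9]
k=5: arr[5] = 2-7 = -5 → [9, 9, 8, 5, 2, -5, 2, 9]
k=6: arr[6] = (-5)-2 = -7 → [9, 9, 8, 5, 2, -5, -7, 9]
k=7: arr[7] = (-7)-9 = -16 → [9, 9, 8, 5, 2, -5, -7, -16]
sum = 5

5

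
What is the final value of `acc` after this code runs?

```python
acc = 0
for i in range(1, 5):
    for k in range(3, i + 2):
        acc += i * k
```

i=2,k=3: acc = 0+6 = 6
i=3,k=3: acc = 6+9 = 15
i=3,k=4: acc = 15+12 = 27
i=4,k=3: acc = 27+12 = 39
i=4,k=4: acc = 39+16 = 55
i=4,k=5: acc = 55+20 = 75

75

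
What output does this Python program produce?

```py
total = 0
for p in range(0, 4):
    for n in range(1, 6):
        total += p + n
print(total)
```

p=0,n=1: total = 0+1 = 1
p=0,n=2: total = 1+2 = 3
p=0,n=3: total = 3+3 = 6
p=0,n=4: total = 6+4 = 10
p=0,n=5: total = 10+5 = 15
p=1,n=1: total = 15+2 = 17
p=1,n=2: total = 17+3 = 20
p=1,n=3: total = 20+4 = 24
p=1,n=4: total = 24+5 = 29
p=1,n=5: total = 29+6 = 35
p=2,n=1: total = 35+3 = 38
p=2,n=2: total = 38+4 = 42
p=2,n=3: total = 42+5 = 47
p=2,n=4: total = 47+6 = 53
p=2,n=5: total = 53+7 = 60
p=3,n=1: total = 60+4 = 64
p=3,n=2: total = 64+5 = 69
p=3,n=3: total = 69+6 = 75
p=3,n=4: total = 75+7 = 82
p=3,n=5: total = 82+8 = 90

90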